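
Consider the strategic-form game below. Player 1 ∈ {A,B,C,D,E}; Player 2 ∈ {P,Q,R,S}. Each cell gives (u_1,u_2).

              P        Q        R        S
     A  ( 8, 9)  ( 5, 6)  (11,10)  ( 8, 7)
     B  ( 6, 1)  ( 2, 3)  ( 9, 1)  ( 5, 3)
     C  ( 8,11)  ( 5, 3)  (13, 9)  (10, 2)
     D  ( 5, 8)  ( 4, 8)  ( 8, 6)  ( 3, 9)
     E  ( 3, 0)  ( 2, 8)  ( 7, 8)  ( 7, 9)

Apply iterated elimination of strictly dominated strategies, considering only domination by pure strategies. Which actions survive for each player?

IESDS → P1:{A,C} P2:{P,R}

P1 drop B (A beats it: P:8>6 Q:5>2 R:11>9 S:8>5)
P1 drop D (A beats it: P:8>5 Q:5>4 R:11>8 S:8>3)
P1 drop E (A beats it: P:8>3 Q:5>2 R:11>7 S:8>7)
P2 drop Q (P beats it: A:9>6 C:11>3)
P2 drop S (P beats it: A:9>7 C:11>2)
P1→{A,C} P2→{P,R}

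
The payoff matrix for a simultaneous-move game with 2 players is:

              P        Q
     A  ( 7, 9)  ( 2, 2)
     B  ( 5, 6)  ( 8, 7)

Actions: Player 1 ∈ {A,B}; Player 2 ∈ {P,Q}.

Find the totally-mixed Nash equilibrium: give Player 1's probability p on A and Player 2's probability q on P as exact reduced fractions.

P1 mixes 1/8 on A; P2 mixes 3/4 on P

P1 indiff ⇒ q·7+(1-q)·2 = q·5+(1-q)·8 ⇒ q(2) = (1-q)(6) ⇒ q = 3/4
P2 indiff ⇒ p·9+(1-p)·6 = p·2+(1-p)·7 ⇒ p(7) = (1-p)(1) ⇒ p = 1/8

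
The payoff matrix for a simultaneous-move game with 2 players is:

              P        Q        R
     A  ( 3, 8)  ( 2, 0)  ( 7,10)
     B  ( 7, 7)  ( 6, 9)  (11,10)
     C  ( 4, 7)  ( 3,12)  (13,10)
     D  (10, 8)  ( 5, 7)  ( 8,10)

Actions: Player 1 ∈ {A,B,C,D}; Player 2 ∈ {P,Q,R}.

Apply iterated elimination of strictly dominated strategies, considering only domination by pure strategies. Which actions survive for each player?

P1 drop A (B beats it: P:7>3 Q:6>2 R:11>7)
P2 drop P (R beats it: B:10>7 C:10>7 D:10>8)
P1 drop D (B beats it: Q:6>5 R:11>8)
P1→{B,C} P2→{Q,R}

Survivors P1:{B,C} P2:{Q,R}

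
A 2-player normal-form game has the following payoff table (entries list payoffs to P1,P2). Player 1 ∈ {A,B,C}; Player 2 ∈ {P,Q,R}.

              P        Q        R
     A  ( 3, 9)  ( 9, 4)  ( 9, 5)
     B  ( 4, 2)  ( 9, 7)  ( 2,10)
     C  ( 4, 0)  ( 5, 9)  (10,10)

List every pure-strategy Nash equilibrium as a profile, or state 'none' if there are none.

(A,P): not NE [P1→C gives 4>3]
(A,Q): not NE [P2→P gives 9>4]
(A,R): not NE [P1→C gives 10>9; P2→P gives 9>5]
(B,P): not NE [P2→R gives 10>2]
(B,Q): not NE [P2→R gives 10>7]
(B,R): not NE [P1→C gives 10>2]
(C,P): not NE [P2→R gives 10>0]
(C,Q): not NE [P1→B gives 9>5; P2→R gives 10>9]
(C,R): NE

NE set: (C,R)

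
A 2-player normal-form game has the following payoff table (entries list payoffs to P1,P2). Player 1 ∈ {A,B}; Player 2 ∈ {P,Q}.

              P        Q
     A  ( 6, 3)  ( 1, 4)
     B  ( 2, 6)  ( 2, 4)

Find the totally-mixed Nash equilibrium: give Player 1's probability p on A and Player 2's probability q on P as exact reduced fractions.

P1 indiff ⇒ q·6+(1-q)·1 = q·2+(1-q)·2 ⇒ q(4) = (1-q)(1) ⇒ q = 1/5
P2 indiff ⇒ p·3+(1-p)·6 = p·4+(1-p)·4 ⇒ p(-1) = (1-p)(-2) ⇒ p = 2/3

P1 mixes 2/3 on A; P2 mixes 1/5 on P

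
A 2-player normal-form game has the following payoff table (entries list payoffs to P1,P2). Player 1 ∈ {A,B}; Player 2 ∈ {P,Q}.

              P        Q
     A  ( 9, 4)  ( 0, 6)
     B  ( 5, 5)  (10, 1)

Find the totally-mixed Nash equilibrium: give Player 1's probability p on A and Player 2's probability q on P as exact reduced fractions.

p=2/3, q=5/7

P1 indiff ⇒ q·9+(1-q)·0 = q·5+(1-q)·10 ⇒ q(4) = (1-q)(10) ⇒ q = 5/7
P2 indiff ⇒ p·4+(1-p)·5 = p·6+(1-p)·1 ⇒ p(-2) = (1-p)(-4) ⇒ p = 2/3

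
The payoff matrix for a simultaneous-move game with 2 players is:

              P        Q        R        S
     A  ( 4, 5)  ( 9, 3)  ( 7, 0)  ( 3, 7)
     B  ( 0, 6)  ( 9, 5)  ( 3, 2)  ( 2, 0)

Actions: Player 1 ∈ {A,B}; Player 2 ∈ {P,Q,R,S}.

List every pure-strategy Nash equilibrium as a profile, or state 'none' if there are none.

(A,P): not NE [P2→S gives 7>5]
(A,Q): not NE [P2→S gives 7>3]
(A,R): not NE [P2→S gives 7>0]
(A,S): NE
(B,P): not NE [P1→A gives 4>0]
(B,Q): not NE [P2→P gives 6>5]
(B,R): not NE [P1→A gives 7>3; P2→P gives 6>2]
(B,S): not NE [P1→A gives 3>2; P2→P gives 6>0]

PSNE = {(A,S)}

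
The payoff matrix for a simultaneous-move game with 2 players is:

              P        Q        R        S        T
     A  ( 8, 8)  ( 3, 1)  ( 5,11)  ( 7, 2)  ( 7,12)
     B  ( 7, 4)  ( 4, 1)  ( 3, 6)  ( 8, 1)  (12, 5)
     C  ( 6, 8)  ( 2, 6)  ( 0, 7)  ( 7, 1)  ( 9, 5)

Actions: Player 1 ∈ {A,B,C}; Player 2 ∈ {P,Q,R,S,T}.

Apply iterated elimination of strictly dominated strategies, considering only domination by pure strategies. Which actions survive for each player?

P1 drop C (B beats it: P:7>6 Q:4>2 R:3>0 S:8>7 T:12>9)
P2 drop P (R beats it: A:11>8 B:6>4)
P2 drop Q (R beats it: A:11>1 B:6>1)
P2 drop S (R beats it: A:11>2 B:6>1)
P1→{A,B} P2→{R,T}

Remaining: P1:{A,B} P2:{R,T}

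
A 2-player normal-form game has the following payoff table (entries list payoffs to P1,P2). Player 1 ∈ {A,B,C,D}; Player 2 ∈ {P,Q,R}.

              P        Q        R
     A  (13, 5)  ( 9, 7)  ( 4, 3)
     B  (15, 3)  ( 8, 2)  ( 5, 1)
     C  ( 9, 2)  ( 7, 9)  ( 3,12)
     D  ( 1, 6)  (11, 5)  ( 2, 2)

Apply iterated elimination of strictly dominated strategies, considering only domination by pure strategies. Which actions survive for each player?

P1 drop C (A beats it: P:13>9 Q:9>7 R:4>3)
P2 drop R (P beats it: A:5>3 B:3>1 D:6>2)
P1→{A,B,D} P2→{P,Q}

IESDS → P1:{A,B,D} P2:{P,Q}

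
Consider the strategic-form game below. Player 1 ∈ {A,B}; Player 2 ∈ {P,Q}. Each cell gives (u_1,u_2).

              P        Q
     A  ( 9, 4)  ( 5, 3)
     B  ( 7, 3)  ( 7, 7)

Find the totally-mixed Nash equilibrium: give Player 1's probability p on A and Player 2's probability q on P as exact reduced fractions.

P1 indiff ⇒ q·9+(1-q)·5 = q·7+(1-q)·7 ⇒ q(2) = (1-q)(2) ⇒ q = 1/2
P2 indiff ⇒ p·4+(1-p)·3 = p·3+(1-p)·7 ⇒ p(1) = (1-p)(4) ⇒ p = 4/5

p=4/5, q=1/2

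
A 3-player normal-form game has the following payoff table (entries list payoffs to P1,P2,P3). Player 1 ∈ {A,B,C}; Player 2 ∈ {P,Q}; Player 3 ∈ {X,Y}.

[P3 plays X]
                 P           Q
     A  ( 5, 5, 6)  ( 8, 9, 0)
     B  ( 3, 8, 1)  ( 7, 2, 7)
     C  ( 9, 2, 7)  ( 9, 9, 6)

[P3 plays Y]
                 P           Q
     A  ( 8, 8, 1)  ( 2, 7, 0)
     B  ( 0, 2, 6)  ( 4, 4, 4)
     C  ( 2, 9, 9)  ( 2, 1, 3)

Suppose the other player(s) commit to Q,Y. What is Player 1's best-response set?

u_1(A vs Q,Y) = 2
u_1(B vs Q,Y) = 4
u_1(C vs Q,Y) = 2
max payoff 4 at {B}

P1 best: {B}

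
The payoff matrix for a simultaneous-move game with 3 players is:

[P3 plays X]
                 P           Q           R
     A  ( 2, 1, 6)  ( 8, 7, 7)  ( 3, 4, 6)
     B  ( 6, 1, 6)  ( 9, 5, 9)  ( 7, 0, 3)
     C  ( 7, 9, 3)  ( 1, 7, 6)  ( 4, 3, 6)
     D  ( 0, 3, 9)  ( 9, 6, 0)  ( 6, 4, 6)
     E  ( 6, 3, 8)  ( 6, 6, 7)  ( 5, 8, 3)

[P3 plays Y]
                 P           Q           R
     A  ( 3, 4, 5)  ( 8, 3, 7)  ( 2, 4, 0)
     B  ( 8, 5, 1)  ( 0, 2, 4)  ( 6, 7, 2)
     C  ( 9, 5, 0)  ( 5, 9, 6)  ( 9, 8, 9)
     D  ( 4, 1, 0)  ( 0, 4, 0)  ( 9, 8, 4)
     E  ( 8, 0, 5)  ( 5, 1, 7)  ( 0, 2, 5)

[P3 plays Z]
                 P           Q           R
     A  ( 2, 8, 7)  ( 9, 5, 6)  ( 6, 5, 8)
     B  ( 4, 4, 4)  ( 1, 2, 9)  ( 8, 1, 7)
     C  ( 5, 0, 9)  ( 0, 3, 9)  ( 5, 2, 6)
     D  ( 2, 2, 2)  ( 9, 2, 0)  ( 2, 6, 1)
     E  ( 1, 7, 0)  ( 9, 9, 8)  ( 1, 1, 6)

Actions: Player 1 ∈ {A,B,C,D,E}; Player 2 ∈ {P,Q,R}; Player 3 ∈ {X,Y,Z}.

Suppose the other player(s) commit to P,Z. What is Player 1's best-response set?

argmax u_1 = {C}

u_1(A vs P,Z) = 2
u_1(B vs P,Z) = 4
u_1(C vs P,Z) = 5
u_1(D vs P,Z) = 2
u_1(E vs P,Z) = 1
max payoff 5 at {C}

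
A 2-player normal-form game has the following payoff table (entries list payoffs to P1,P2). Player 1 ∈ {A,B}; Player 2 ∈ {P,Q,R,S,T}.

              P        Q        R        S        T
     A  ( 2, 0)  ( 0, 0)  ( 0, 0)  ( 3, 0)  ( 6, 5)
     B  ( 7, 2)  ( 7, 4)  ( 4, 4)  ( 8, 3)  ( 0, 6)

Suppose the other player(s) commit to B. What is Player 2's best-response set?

P2 best: {T}

u_2(P vs B) = 2
u_2(Q vs B) = 4
u_2(R vs B) = 4
u_2(S vs B) = 3
u_2(T vs B) = 6
max payoff 6 at {T}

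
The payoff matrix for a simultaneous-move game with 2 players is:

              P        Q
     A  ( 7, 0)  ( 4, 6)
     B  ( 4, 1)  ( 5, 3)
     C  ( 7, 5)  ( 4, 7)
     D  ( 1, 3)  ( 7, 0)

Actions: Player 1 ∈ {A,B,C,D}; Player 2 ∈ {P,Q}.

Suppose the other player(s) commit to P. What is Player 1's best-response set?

BR_1 = {A,C}

u_1(A vs P) = 7
u_1(B vs P) = 4
u_1(C vs P) = 7
u_1(D vs P) = 1
max payoff 7 at {A,C}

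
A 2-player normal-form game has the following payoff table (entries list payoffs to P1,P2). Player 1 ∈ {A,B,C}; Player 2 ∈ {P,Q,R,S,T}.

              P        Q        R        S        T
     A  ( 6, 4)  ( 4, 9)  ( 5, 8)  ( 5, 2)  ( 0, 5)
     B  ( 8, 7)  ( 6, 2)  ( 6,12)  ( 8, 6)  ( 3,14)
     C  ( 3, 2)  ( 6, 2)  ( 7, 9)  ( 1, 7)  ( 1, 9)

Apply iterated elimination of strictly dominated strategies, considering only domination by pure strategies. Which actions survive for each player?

P1 drop A (B beats it: P:8>6 Q:6>4 R:6>5 S:8>5 T:3>0)
P2 drop P (R beats it: B:12>7 C:9>2)
P2 drop Q (R beats it: B:12>2 C:9>2)
P2 drop S (R beats it: B:12>6 C:9>7)
P1→{B,C} P2→{R,T}

Remaining: P1:{B,C} P2:{R,T}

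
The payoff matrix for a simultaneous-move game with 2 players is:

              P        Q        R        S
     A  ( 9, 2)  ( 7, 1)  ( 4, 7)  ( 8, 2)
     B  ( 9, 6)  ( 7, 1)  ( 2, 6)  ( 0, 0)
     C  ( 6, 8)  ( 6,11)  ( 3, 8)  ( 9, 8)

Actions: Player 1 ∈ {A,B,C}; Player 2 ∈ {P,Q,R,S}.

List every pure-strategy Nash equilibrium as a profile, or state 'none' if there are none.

PSNE = {(A,R), (B,P)}

(A,P): not NE [P2→R gives 7>2]
(A,Q): not NE [P2→R gives 7>1]
(A,R): NE
(A,S): not NE [P1→C gives 9>8; P2→R gives 7>2]
(B,P): NE
(B,Q): not NE [P2→R gives 6>1]
(B,R): not NE [P1→A gives 4>2]
(B,S): not NE [P1→C gives 9>0; P2→R gives 6>0]
(C,P): not NE [P1→B gives 9>6; P2→Q gives 11>8]
(C,Q): not NE [P1→B gives 7>6]
(C,R): not NE [P1→A gives 4>3; P2→Q gives 11>8]
(C,S): not NE [P2→Q gives 11>8]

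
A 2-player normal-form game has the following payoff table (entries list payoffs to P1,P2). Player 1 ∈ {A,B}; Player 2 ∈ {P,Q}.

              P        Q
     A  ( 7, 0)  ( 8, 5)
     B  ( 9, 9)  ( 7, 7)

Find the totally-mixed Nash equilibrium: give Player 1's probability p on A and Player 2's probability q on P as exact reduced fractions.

(p,q) = (2/7, 1/3)

P1 indiff ⇒ q·7+(1-q)·8 = q·9+(1-q)·7 ⇒ q(-2) = (1-q)(-1) ⇒ q = 1/3
P2 indiff ⇒ p·0+(1-p)·9 = p·5+(1-p)·7 ⇒ p(-5) = (1-p)(-2) ⇒ p = 2/7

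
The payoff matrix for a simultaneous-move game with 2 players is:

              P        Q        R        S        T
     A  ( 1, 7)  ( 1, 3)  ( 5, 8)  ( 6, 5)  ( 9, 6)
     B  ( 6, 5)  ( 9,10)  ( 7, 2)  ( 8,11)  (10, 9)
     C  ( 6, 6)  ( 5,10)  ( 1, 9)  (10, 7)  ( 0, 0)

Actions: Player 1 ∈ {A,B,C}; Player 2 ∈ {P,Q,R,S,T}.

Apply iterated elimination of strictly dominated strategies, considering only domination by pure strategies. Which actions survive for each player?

IESDS → P1:{B,C} P2:{Q,S}

P1 drop A (B beats it: P:6>1 Q:9>1 R:7>5 S:8>6 T:10>9)
P2 drop P (Q beats it: B:10>5 C:10>6)
P2 drop R (Q beats it: B:10>2 C:10>9)
P2 drop T (Q beats it: B:10>9 C:10>0)
P1→{B,C} P2→{Q,S}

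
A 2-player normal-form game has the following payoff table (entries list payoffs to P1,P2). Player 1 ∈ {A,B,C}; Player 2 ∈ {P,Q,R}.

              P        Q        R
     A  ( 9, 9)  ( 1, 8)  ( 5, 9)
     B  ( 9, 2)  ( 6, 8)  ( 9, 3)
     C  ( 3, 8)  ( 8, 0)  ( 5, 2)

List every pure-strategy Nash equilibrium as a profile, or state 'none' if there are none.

(A,P): NE
(A,Q): not NE [P1→C gives 8>1; P2→R gives 9>8]
(A,R): not NE [P1→B gives 9>5]
(B,P): not NE [P2→Q gives 8>2]
(B,Q): not NE [P1→C gives 8>6]
(B,R): not NE [P2→Q gives 8>3]
(C,P): not NE [P1→B gives 9>3]
(C,Q): not NE [P2→P gives 8>0]
(C,R): not NE [P1→B gives 9>5; P2→P gives 8>2]

NE set: (A,P)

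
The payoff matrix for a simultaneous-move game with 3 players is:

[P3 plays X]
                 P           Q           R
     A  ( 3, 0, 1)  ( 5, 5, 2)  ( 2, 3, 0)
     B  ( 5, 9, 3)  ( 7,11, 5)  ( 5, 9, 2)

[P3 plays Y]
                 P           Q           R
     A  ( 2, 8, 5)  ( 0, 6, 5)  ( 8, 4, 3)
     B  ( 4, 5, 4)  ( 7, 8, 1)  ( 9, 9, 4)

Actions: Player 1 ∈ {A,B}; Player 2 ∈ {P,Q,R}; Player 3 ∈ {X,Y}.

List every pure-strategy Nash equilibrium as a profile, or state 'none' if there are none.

Nash profiles: (B,Q,X), (B,R,Y)

(A,P,X): not NE [P1→B gives 5>3; P2→Q gives 5>0; P3→Y gives 5>1]
(A,P,Y): not NE [P1→B gives 4>2]
(A,Q,X): not NE [P1→B gives 7>5; P3→Y gives 5>2]
(A,Q,Y): not NE [P1→B gives 7>0; P2→P gives 8>6]
(A,R,X): not NE [P1→B gives 5>2; P2→Q gives 5>3; P3→Y gives 3>0]
(A,R,Y): not NE [P1→B gives 9>8; P2→P gives 8>4]
(B,P,X): not NE [P2→Q gives 11>9; P3→Y gives 4>3]
(B,P,Y): not NE [P2→R gives 9>5]
(B,Q,X): NE
(B,Q,Y): not NE [P2→R gives 9>8; P3→X gives 5>1]
(B,R,X): not NE [P2→Q gives 11>9; P3→Y gives 4>2]
(B,R,Y): NE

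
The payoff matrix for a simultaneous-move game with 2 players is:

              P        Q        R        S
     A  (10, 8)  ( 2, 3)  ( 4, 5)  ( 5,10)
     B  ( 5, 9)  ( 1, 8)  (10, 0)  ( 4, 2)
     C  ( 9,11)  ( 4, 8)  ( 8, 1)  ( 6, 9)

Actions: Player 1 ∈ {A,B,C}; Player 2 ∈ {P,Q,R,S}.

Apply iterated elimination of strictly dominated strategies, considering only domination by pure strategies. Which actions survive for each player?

P2 drop Q (P beats it: A:8>3 B:9>8 C:11>8)
P2 drop R (P beats it: A:8>5 B:9>0 C:11>1)
P1 drop B (A beats it: P:10>5 S:5>4)
P1→{A,C} P2→{P,S}

Remaining: P1:{A,C} P2:{P,S}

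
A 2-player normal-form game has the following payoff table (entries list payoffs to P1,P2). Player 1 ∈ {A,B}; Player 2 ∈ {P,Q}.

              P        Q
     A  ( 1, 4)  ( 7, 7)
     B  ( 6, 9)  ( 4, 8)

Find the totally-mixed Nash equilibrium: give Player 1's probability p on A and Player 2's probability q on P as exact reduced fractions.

P1 indiff ⇒ q·1+(1-q)·7 = q·6+(1-q)·4 ⇒ q(-5) = (1-q)(-3) ⇒ q = 3/8
P2 indiff ⇒ p·4+(1-p)·9 = p·7+(1-p)·8 ⇒ p(-3) = (1-p)(-1) ⇒ p = 1/4

P1 mixes 1/4 on A; P2 mixes 3/8 on P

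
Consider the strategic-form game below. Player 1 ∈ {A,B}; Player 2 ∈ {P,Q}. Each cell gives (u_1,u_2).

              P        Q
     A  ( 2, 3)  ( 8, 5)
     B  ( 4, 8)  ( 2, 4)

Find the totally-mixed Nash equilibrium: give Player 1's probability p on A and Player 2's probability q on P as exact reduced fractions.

P1 indiff ⇒ q·2+(1-q)·8 = q·4+(1-q)·2 ⇒ q(-2) = (1-q)(-6) ⇒ q = 3/4
P2 indiff ⇒ p·3+(1-p)·8 = p·5+(1-p)·4 ⇒ p(-2) = (1-p)(-4) ⇒ p = 2/3

P1 mixes 2/3 on A; P2 mixes 3/4 on P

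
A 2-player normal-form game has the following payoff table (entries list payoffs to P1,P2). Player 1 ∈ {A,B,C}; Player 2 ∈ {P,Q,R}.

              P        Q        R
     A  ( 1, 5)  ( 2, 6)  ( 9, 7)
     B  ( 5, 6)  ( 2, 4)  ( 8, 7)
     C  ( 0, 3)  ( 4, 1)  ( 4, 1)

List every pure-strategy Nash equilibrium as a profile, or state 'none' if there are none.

(A,P): not NE [P1→B gives 5>1; P2→R gives 7>5]
(A,Q): not NE [P1→C gives 4>2; P2→R gives 7>6]
(A,R): NE
(B,P): not NE [P2→R gives 7>6]
(B,Q): not NE [P1→C gives 4>2; P2→R gives 7>4]
(B,R): not NE [P1→A gives 9>8]
(C,P): not NE [P1→B gives 5>0]
(C,Q): not NE [P2→P gives 3>1]
(C,R): not NE [P1→A gives 9>4; P2→P gives 3>1]

Nash profiles: (A,R)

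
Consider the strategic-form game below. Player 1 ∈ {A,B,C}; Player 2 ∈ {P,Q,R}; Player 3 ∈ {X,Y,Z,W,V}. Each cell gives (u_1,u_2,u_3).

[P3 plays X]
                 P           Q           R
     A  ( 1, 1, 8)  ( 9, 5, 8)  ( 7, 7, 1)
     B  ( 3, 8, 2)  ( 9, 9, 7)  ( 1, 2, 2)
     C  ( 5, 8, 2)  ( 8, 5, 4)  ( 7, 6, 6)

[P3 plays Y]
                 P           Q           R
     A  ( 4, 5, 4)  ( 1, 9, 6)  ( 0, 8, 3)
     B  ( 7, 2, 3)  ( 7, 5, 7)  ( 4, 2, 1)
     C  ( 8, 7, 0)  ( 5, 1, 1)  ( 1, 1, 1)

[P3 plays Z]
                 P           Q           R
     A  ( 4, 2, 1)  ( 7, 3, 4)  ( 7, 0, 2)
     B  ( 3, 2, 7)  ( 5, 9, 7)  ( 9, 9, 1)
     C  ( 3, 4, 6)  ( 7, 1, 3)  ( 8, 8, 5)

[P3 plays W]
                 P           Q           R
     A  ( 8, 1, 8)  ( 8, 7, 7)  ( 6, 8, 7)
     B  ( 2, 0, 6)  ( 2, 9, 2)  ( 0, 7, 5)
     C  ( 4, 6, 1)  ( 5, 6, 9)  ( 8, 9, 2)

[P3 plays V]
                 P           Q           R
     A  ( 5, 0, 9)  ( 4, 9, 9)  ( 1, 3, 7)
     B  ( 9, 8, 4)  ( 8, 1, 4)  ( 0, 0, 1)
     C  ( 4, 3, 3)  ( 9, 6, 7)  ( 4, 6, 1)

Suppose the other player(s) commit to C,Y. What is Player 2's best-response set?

BR_2 = {P}

u_2(P vs C,Y) = 7
u_2(Q vs C,Y) = 1
u_2(R vs C,Y) = 1
max payoff 7 at {P}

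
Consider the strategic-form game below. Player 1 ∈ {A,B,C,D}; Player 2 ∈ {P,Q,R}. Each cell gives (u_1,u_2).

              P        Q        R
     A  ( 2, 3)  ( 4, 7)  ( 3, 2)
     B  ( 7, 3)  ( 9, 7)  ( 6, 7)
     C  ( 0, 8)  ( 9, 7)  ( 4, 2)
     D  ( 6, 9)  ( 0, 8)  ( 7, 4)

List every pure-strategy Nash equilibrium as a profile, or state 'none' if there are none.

(A,P): not NE [P1→B gives 7>2; P2→Q gives 7>3]
(A,Q): not NE [P1→C gives 9>4]
(A,R): not NE [P1→D gives 7>3; P2→Q gives 7>2]
(B,P): not NE [P2→R gives 7>3]
(B,Q): NE
(B,R): not NE [P1→D gives 7>6]
(C,P): not NE [P1→B gives 7>0]
(C,Q): not NE [P2→P gives 8>7]
(C,R): not NE [P1→D gives 7>4; P2→P gives 8>2]
(D,P): not NE [P1→B gives 7>6]
(D,Q): not NE [P1→C gives 9>0; P2→P gives 9>8]
(D,R): not NE [P2→P gives 9>4]

PSNE = {(B,Q)}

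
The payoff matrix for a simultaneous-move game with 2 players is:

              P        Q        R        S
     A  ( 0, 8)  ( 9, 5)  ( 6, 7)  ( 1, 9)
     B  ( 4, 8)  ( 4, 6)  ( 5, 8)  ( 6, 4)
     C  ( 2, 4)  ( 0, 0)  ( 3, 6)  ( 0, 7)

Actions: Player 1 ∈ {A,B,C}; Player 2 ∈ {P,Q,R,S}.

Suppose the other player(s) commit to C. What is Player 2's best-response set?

u_2(P vs C) = 4
u_2(Q vs C) = 0
u_2(R vs C) = 6
u_2(S vs C) = 7
max payoff 7 at {S}

argmax u_2 = {S}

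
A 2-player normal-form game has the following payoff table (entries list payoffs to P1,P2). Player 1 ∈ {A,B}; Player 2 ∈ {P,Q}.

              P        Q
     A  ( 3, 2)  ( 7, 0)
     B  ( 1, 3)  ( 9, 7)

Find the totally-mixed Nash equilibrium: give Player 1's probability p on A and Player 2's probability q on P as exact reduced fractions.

(p,q) = (2/3, 1/2)

P1 indiff ⇒ q·3+(1-q)·7 = q·1+(1-q)·9 ⇒ q(2) = (1-q)(2) ⇒ q = 1/2
P2 indiff ⇒ p·2+(1-p)·3 = p·0+(1-p)·7 ⇒ p(2) = (1-p)(4) ⇒ p = 2/3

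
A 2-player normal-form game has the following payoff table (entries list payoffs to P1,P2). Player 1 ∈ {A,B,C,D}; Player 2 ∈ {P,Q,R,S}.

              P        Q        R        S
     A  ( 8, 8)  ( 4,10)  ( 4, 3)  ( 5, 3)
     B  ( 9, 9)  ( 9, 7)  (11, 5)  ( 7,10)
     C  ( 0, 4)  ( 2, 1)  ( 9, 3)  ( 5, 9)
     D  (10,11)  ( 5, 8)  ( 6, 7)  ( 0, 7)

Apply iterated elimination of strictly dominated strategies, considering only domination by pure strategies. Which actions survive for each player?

Remaining: P1:{B,D} P2:{P,S}

P1 drop A (B beats it: P:9>8 Q:9>4 R:11>4 S:7>5)
P1 drop C (B beats it: P:9>0 Q:9>2 R:11>9 S:7>5)
P2 drop Q (P beats it: B:9>7 D:11>8)
P2 drop R (P beats it: B:9>5 D:11>7)
P1→{B,D} P2→{P,S}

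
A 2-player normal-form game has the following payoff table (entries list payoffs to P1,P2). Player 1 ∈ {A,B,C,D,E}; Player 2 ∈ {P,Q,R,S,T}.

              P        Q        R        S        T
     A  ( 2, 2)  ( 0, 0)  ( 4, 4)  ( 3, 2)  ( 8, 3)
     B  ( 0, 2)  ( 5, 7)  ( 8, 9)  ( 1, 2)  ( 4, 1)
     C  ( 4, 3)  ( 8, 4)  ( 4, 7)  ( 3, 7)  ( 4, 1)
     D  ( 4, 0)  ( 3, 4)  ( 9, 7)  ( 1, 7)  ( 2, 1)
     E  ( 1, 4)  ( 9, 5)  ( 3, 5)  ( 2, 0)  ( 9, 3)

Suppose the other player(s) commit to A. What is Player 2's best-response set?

argmax u_2 = {R}

u_2(P vs A) = 2
u_2(Q vs A) = 0
u_2(R vs A) = 4
u_2(S vs A) = 2
u_2(T vs A) = 3
max payoff 4 at {R}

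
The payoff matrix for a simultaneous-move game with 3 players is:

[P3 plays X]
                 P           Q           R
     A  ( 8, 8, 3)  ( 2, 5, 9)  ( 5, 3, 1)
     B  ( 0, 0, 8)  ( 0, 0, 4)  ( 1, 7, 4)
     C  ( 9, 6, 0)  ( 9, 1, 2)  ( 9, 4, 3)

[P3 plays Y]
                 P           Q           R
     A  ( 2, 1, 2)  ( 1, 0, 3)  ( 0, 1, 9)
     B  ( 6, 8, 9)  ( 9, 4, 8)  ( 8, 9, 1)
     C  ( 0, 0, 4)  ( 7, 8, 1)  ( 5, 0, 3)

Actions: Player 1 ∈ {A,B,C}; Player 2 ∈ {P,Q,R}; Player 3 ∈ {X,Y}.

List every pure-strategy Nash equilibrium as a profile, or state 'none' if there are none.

No pure NE.

(A,P,X): not NE [P1→C gives 9>8]
(A,P,Y): not NE [P1→B gives 6>2; P3→X gives 3>2]
(A,Q,X): not NE [P1→C gives 9>2; P2→P gives 8>5]
(A,Q,Y): not NE [P1→B gives 9>1; P2→R gives 1>0; P3→X gives 9>3]
(A,R,X): not NE [P1→C gives 9>5; P2→P gives 8>3; P3→Y gives 9>1]
(A,R,Y): not NE [P1→B gives 8>0]
(B,P,X): not NE [P1→C gives 9>0; P2→R gives 7>0; P3→Y gives 9>8]
(B,P,Y): not NE [P2→R gives 9>8]
(B,Q,X): not NE [P1→C gives 9>0; P2→R gives 7>0; P3→Y gives 8>4]
(B,Q,Y): not NE [P2→R gives 9>4]
(B,R,X): not NE [P1→C gives 9>1]
(B,R,Y): not NE [P3→X gives 4>1]
(C,P,X): not NE [P3→Y gives 4>0]
(C,P,Y): not NE [P1→B gives 6>0; P2→Q gives 8>0]
(C,Q,X): not NE [P2→P gives 6>1]
(C,Q,Y): not NE [P1→B gives 9>7; P3→X gives 2>1]
(C,R,X): not NE [P2→P gives 6>4]
(C,R,Y): not NE [P1→B gives 8>5; P2→Q gives 8>0]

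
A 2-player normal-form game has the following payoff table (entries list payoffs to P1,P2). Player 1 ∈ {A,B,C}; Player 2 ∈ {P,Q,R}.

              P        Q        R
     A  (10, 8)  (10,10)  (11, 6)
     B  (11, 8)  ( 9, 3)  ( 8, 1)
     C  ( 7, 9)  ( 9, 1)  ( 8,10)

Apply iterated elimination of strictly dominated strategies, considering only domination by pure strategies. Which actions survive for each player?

Remaining: P1:{A,B} P2:{P,Q}

P1 drop C (A beats it: P:10>7 Q:10>9 R:11>8)
P2 drop R (P beats it: A:8>6 B:8>1)
P1→{A,B} P2→{P,Q}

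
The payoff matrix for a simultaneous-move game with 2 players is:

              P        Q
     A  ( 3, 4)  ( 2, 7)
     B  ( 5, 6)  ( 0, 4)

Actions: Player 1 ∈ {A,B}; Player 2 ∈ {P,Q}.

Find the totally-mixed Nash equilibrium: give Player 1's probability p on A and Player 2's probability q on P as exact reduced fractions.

P1 indiff ⇒ q·3+(1-q)·2 = q·5+(1-q)·0 ⇒ q(-2) = (1-q)(-2) ⇒ q = 1/2
P2 indiff ⇒ p·4+(1-p)·6 = p·7+(1-p)·4 ⇒ p(-3) = (1-p)(-2) ⇒ p = 2/5

p=2/5, q=1/2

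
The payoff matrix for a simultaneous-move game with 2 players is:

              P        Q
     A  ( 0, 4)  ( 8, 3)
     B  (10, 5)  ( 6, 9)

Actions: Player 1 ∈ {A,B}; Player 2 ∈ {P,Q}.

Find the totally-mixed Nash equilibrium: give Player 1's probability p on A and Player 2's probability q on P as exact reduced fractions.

P1 mixes 4/5 on A; P2 mixes 1/6 on P

P1 indiff ⇒ q·0+(1-q)·8 = q·10+(1-q)·6 ⇒ q(-10) = (1-q)(-2) ⇒ q = 1/6
P2 indiff ⇒ p·4+(1-p)·5 = p·3+(1-p)·9 ⇒ p(1) = (1-p)(4) ⇒ p = 4/5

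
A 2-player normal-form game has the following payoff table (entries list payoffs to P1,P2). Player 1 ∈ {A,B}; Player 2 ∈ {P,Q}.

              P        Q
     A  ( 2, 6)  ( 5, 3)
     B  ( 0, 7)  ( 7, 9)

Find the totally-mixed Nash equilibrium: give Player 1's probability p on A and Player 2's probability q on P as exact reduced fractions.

P1 indiff ⇒ q·2+(1-q)·5 = q·0+(1-q)·7 ⇒ q(2) = (1-q)(2) ⇒ q = 1/2
P2 indiff ⇒ p·6+(1-p)·7 = p·3+(1-p)·9 ⇒ p(3) = (1-p)(2) ⇒ p = 2/5

P1 mixes 2/5 on A; P2 mixes 1/2 on P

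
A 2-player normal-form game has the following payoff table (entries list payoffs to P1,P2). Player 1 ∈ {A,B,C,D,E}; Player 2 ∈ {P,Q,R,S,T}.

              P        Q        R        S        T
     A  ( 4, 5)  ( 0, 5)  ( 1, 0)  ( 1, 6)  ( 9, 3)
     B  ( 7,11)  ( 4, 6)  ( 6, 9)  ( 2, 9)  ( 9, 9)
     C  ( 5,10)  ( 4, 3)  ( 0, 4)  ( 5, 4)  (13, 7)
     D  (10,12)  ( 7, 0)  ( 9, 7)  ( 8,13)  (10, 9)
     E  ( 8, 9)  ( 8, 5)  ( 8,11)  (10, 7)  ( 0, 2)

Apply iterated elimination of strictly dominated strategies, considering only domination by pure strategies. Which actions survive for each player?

P1 drop A (D beats it: P:10>4 Q:7>0 R:9>1 S:8>1 T:10>9)
P1 drop B (D beats it: P:10>7 Q:7>4 R:9>6 S:8>2 T:10>9)
P2 drop Q (P beats it: C:10>3 D:12>0 E:9>5)
P2 drop T (P beats it: C:10>7 D:12>9 E:9>2)
P1 drop C (D beats it: P:10>5 R:9>0 S:8>5)
P1→{D,E} P2→{P,R,S}

Survivors P1:{D,E} P2:{P,R,S}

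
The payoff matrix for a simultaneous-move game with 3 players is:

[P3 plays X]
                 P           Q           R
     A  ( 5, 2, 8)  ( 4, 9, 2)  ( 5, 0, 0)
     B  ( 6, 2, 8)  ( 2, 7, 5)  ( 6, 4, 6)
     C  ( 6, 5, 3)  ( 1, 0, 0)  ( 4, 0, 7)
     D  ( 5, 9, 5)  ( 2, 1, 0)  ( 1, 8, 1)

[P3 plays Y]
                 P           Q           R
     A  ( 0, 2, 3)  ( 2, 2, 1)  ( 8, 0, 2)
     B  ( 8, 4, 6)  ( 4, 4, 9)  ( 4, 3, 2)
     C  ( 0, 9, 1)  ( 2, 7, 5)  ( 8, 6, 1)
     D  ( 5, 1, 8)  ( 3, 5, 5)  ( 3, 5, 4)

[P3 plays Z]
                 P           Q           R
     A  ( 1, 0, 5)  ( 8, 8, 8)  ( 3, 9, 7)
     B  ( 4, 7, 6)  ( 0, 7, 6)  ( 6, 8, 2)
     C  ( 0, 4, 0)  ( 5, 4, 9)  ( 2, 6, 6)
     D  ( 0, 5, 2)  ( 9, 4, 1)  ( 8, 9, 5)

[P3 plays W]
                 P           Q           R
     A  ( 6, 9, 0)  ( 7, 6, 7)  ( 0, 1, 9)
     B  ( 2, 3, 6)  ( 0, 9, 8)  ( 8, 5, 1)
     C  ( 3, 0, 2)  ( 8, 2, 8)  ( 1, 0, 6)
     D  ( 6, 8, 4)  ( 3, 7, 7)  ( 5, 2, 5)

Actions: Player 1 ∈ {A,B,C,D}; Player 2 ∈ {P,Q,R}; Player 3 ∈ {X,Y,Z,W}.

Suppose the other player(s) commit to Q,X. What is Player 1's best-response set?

u_1(A vs Q,X) = 4
u_1(B vs Q,X) = 2
u_1(C vs Q,X) = 1
u_1(D vs Q,X) = 2
max payoff 4 at {A}

BR_1 = {A}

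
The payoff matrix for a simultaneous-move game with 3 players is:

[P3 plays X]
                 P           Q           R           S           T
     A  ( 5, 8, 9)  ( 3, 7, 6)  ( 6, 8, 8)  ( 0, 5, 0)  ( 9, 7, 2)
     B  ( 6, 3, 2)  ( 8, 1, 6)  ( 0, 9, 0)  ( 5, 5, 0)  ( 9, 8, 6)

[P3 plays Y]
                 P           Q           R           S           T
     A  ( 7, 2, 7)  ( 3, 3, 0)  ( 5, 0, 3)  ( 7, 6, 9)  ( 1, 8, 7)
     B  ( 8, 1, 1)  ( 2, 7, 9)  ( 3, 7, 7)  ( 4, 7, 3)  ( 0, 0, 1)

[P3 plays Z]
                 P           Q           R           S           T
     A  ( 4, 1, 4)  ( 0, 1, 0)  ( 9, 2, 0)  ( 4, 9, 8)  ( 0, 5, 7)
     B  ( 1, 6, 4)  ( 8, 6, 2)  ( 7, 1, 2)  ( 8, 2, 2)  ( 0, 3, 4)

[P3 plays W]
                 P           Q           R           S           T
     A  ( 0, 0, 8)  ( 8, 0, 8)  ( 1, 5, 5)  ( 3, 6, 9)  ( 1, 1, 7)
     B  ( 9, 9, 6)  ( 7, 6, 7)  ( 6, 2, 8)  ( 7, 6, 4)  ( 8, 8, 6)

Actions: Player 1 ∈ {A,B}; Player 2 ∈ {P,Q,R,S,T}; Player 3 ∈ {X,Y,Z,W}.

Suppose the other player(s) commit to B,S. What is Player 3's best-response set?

u_3(X vs B,S) = 0
u_3(Y vs B,S) = 3
u_3(Z vs B,S) = 2
u_3(W vs B,S) = 4
max payoff 4 at {W}

argmax u_3 = {W}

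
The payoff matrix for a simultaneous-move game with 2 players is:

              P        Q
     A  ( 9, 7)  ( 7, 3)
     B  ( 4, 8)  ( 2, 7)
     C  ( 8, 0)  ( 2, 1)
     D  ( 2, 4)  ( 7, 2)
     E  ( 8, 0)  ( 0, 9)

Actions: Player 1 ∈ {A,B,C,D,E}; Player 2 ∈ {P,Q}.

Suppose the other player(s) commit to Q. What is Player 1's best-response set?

BR_1 = {A,D}

u_1(A vs Q) = 7
u_1(B vs Q) = 2
u_1(C vs Q) = 2
u_1(D vs Q) = 7
u_1(E vs Q) = 0
max payoff 7 at {A,D}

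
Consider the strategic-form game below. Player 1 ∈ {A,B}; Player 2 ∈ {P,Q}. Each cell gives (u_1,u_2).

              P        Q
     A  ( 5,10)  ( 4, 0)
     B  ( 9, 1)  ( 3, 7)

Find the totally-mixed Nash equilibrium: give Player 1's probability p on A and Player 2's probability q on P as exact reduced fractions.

(p,q) = (3/8, 1/5)

P1 indiff ⇒ q·5+(1-q)·4 = q·9+(1-q)·3 ⇒ q(-4) = (1-q)(-1) ⇒ q = 1/5
P2 indiff ⇒ p·10+(1-p)·1 = p·0+(1-p)·7 ⇒ p(10) = (1-p)(6) ⇒ p = 3/8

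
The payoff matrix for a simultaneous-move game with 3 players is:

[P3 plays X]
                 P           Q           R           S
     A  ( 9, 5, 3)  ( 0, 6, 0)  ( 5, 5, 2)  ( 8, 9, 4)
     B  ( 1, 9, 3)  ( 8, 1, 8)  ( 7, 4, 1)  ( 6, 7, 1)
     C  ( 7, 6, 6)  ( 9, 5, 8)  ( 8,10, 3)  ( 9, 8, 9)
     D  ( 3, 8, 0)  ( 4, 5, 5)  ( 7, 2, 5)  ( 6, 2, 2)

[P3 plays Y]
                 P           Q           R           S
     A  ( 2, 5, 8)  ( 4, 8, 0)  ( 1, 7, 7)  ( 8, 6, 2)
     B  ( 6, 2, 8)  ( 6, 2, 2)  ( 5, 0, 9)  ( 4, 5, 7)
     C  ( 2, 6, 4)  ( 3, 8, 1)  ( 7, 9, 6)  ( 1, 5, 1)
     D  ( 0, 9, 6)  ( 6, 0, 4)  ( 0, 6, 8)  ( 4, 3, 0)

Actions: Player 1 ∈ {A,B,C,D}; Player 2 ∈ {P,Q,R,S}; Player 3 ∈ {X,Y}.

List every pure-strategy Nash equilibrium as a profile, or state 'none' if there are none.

Nash profiles: (C,R,Y)

(A,P,X): not NE [P2→S gives 9>5; P3→Y gives 8>3]
(A,P,Y): not NE [P1→B gives 6>2; P2→Q gives 8>5]
(A,Q,X): not NE [P1→C gives 9>0; P2→S gives 9>6]
(A,Q,Y): not NE [P1→D gives 6>4]
(A,R,X): not NE [P1→C gives 8>5; P2→S gives 9>5; P3→Y gives 7>2]
(A,R,Y): not NE [P1→C gives 7>1; P2→Q gives 8>7]
(A,S,X): not NE [P1→C gives 9>8]
(A,S,Y): not NE [P2→Q gives 8>6; P3→X gives 4>2]
(B,P,X): not NE [P1→A gives 9>1; P3→Y gives 8>3]
(B,P,Y): not NE [P2→S gives 5>2]
(B,Q,X): not NE [P1→C gives 9>8; P2→P gives 9>1]
(B,Q,Y): not NE [P2→S gives 5>2; P3→X gives 8>2]
(B,R,X): not NE [P1→C gives 8>7; P2→P gives 9>4; P3→Y gives 9>1]
(B,R,Y): not NE [P1→C gives 7>5; P2→S gives 5>0]
(B,S,X): not NE [P1→C gives 9>6; P2→P gives 9>7; P3→Y gives 7>1]
(B,S,Y): not NE [P1→A gives 8>4]
(C,P,X): not NE [P1→A gives 9>7; P2→R gives 10>6]
(C,P,Y): not NE [P1→B gives 6>2; P2→R gives 9>6; P3→X gives 6>4]
(C,Q,X): not NE [P2→R gives 10>5]
(C,Q,Y): not NE [P1→D gives 6>3; P2→R gives 9>8; P3→X gives 8>1]
(C,R,X): not NE [P3→Y gives 6>3]
(C,R,Y): NE
(C,S,X): not NE [P2→R gives 10>8]
(C,S,Y): not NE [P1→A gives 8>1; P2→R gives 9>5; P3→X gives 9>1]
(D,P,X): not NE [P1→A gives 9>3; P3→Y gives 6>0]
(D,P,Y): not NE [P1→B gives 6>0]
(D,Q,X): not NE [P1→C gives 9>4; P2→P gives 8>5]
(D,Q,Y): not NE [P2→P gives 9>0; P3→X gives 5>4]
(D,R,X): not NE [P1→C gives 8>7; P2→P gives 8>2; P3→Y gives 8>5]
(D,R,Y): not NE [P1→C gives 7>0; P2→P gives 9>6]
(D,S,X): not NE [P1→C gives 9>6; P2→P gives 8>2]
(D,S,Y): not NE [P1→A gives 8>4; P2→P gives 9>3; P3→X gives 2>0]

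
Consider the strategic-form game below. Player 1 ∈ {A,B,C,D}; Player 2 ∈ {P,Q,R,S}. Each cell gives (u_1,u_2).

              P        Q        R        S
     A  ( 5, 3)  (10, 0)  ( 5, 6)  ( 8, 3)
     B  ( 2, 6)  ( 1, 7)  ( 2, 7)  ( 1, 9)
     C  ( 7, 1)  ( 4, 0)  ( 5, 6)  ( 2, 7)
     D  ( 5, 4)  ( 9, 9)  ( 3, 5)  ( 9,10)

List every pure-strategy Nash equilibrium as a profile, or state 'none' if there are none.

PSNE = {(A,R), (D,S)}

(A,P): not NE [P1→C gives 7>5; P2→R gives 6>3]
(A,Q): not NE [P2→R gives 6>0]
(A,R): NE
(A,S): not NE [P1→D gives 9>8; P2→R gives 6>3]
(B,P): not NE [P1→C gives 7>2; P2→S gives 9>6]
(B,Q): not NE [P1→A gives 10>1; P2→S gives 9>7]
(B,R): not NE [P1→C gives 5>2; P2→S gives 9>7]
(B,S): not NE [P1→D gives 9>1]
(C,P): not NE [P2→S gives 7>1]
(C,Q): not NE [P1→A gives 10>4; P2→S gives 7>0]
(C,R): not NE [P2→S gives 7>6]
(C,S): not NE [P1→D gives 9>2]
(D,P): not NE [P1→C gives 7>5; P2→S gives 10>4]
(D,Q): not NE [P1→A gives 10>9; P2→S gives 10>9]
(D,R): not NE [P1→C gives 5>3; P2→S gives 10>5]
(D,S): NE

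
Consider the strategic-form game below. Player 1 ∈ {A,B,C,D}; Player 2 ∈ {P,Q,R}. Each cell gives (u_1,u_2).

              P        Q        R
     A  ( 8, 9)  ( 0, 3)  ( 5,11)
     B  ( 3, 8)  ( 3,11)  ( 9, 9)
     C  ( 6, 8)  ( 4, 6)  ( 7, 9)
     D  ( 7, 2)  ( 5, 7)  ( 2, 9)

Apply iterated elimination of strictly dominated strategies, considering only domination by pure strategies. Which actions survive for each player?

Remaining: P1:{B,C,D} P2:{Q,R}

P2 drop P (R beats it: A:11>9 B:9>8 C:9>8 D:9>2)
P1 drop A (B beats it: Q:3>0 R:9>5)
P1→{B,C,D} P2→{Q,R}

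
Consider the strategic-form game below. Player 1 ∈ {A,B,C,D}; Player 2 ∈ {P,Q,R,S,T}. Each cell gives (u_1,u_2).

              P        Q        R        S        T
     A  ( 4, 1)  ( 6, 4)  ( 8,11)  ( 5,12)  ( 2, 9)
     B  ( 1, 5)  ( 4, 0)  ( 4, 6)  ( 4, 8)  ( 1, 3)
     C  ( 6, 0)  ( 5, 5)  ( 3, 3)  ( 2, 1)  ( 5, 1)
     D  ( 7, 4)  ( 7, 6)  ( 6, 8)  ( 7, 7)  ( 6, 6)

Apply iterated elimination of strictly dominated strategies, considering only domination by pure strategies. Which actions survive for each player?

Survivors P1:{A,D} P2:{R,S}

P1 drop B (A beats it: P:4>1 Q:6>4 R:8>4 S:5>4 T:2>1)
P1 drop C (D beats it: P:7>6 Q:7>5 R:6>3 S:7>2 T:6>5)
P2 drop P (Q beats it: A:4>1 D:6>4)
P2 drop Q (R beats it: A:11>4 D:8>6)
P2 drop T (R beats it: A:11>9 D:8>6)
P1→{A,D} P2→{R,S}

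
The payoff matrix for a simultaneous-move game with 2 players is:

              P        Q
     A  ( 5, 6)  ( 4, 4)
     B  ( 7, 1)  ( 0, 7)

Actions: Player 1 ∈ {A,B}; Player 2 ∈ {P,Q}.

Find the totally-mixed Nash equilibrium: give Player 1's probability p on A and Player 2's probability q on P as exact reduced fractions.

(p,q) = (3/4, 2/3)

P1 indiff ⇒ q·5+(1-q)·4 = q·7+(1-q)·0 ⇒ q(-2) = (1-q)(-4) ⇒ q = 2/3
P2 indiff ⇒ p·6+(1-p)·1 = p·4+(1-p)·7 ⇒ p(2) = (1-p)(6) ⇒ p = 3/4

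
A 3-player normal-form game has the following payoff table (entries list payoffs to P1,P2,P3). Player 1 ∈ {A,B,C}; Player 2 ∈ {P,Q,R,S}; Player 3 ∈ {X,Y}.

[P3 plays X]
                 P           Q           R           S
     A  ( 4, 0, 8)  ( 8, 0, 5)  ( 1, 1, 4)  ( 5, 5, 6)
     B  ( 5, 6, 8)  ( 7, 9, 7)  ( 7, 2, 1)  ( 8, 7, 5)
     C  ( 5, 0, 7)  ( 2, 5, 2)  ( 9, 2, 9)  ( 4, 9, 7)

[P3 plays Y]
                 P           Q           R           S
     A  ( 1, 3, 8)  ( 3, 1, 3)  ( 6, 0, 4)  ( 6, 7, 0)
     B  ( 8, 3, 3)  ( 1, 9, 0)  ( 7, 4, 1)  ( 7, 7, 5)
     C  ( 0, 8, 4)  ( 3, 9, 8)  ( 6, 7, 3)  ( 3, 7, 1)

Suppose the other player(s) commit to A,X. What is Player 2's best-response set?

argmax u_2 = {S}

u_2(P vs A,X) = 0
u_2(Q vs A,X) = 0
u_2(R vs A,X) = 1
u_2(S vs A,X) = 5
max payoff 5 at {S}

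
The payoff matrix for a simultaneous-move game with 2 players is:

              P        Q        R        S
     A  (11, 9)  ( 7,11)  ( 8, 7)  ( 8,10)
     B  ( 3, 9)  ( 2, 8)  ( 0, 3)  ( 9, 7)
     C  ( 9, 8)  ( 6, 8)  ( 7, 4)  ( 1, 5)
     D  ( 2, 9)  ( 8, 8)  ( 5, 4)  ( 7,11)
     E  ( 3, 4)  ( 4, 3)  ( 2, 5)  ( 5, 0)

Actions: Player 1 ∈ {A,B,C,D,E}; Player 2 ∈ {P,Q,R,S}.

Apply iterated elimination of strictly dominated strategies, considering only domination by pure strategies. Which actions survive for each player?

P1 drop C (A beats it: P:11>9 Q:7>6 R:8>7 S:8>1)
P1 drop E (A beats it: P:11>3 Q:7>4 R:8>2 S:8>5)
P2 drop R (P beats it: A:9>7 B:9>3 D:9>4)
P1→{A,B,D} P2→{P,Q,S}

Remaining: P1:{A,B,D} P2:{P,Q,S}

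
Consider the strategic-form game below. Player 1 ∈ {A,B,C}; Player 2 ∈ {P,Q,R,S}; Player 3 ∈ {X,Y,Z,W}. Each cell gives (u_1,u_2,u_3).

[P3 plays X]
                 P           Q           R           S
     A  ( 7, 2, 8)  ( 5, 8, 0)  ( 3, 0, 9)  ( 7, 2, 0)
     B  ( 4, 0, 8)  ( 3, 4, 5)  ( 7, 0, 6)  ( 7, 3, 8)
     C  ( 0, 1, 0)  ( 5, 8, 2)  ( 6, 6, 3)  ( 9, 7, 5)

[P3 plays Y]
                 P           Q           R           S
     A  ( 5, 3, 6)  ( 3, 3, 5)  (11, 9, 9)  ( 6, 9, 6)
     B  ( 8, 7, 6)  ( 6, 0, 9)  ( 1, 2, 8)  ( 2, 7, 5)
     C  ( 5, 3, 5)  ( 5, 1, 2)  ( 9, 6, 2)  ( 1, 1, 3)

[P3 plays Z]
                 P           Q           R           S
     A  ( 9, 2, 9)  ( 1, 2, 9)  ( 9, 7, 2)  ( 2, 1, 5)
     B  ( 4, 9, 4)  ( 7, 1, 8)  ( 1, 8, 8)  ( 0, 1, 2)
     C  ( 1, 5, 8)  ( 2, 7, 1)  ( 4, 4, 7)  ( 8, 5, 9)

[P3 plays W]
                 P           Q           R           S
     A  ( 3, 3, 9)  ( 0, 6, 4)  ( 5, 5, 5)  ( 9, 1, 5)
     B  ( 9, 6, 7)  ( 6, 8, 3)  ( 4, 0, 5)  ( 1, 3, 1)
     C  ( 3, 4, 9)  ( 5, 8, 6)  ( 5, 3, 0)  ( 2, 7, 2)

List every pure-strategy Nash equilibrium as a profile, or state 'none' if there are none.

PSNE = {(A,R,Y), (A,S,Y)}

(A,P,X): not NE [P2→Q gives 8>2; P3→W gives 9>8]
(A,P,Y): not NE [P1→B gives 8>5; P2→S gives 9>3; P3→W gives 9>6]
(A,P,Z): not NE [P2→R gives 7>2]
(A,P,W): not NE [P1→B gives 9>3; P2→Q gives 6>3]
(A,Q,X): not NE [P3→Z gives 9>0]
(A,Q,Y): not NE [P1→B gives 6>3; P2→S gives 9>3; P3→Z gives 9>5]
(A,Q,Z): not NE [P1→B gives 7>1; P2→R gives 7>2]
(A,Q,W): not NE [P1→B gives 6>0; P3→Z gives 9>4]
(A,R,X): not NE [P1→B gives 7>3; P2→Q gives 8>0]
(A,R,Y): NE
(A,R,Z): not NE [P3→Y gives 9>2]
(A,R,W): not NE [P2→Q gives 6>5; P3→Y gives 9>5]
(A,S,X): not NE [P1→C gives 9>7; P2→Q gives 8>2; P3→Y gives 6>0]
(A,S,Y): NE
(A,S,Z): not NE [P1→C gives 8>2; P2→R gives 7>1; P3→Y gives 6>5]
(A,S,W): not NE [P2→Q gives 6>1; P3→Y gives 6>5]
(B,P,X): not NE [P1→A gives 7>4; P2→Q gives 4>0]
(B,P,Y): not NE [P3→X gives 8>6]
(B,P,Z): not NE [P1→A gives 9>4; P3→X gives 8>4]
(B,P,W): not NE [P2→Q gives 8>6; P3→X gives 8>7]
(B,Q,X): not NE [P1→C gives 5>3; P3→Y gives 9>5]
(B,Q,Y): not NE [P2→S gives 7>0]
(B,Q,Z): not NE [P2→P gives 9>1; P3→Y gives 9>8]
(B,Q,W): not NE [P3→Y gives 9>3]
(B,R,X): not NE [P2→Q gives 4>0; P3→Z gives 8>6]
(B,R,Y): not NE [P1→A gives 11>1; P2→S gives 7>2]
(B,R,Z): not NE [P1→A gives 9>1; P2→P gives 9>8]
(B,R,W): not NE [P1→C gives 5>4; P2→Q gives 8>0; P3→Z gives 8>5]
(B,S,X): not NE [P1→C gives 9>7; P2→Q gives 4>3]
(B,S,Y): not NE [P1→A gives 6>2; P3→X gives 8>5]
(B,S,Z): not NE [P1→C gives 8>0; P2→P gives 9>1; P3→X gives 8>2]
(B,S,W): not NE [P1→A gives 9>1; P2→Q gives 8>3; P3→X gives 8>1]
(C,P,X): not NE [P1→A gives 7>0; P2→Q gives 8>1; P3→W gives 9>0]
(C,P,Y): not NE [P1→B gives 8>5; P2→R gives 6>3; P3→W gives 9>5]
(C,P,Z): not NE [P1→A gives 9>1; P2→Q gives 7>5; P3→W gives 9>8]
(C,P,W): not NE [P1→B gives 9>3; P2→Q gives 8>4]
(C,Q,X): not NE [P3→W gives 6>2]
(C,Q,Y): not NE [P1→B gives 6>5; P2→R gives 6>1; P3→W gives 6>2]
(C,Q,Z): not NE [P1→B gives 7>2; P3→W gives 6>1]
(C,Q,W): not NE [P1→B gives 6>5]
(C,R,X): not NE [P1→B gives 7>6; P2→Q gives 8>6; P3→Z gives 7>3]
(C,R,Y): not NE [P1→A gives 11>9; P3→Z gives 7>2]
(C,R,Z): not NE [P1→A gives 9>4; P2→Q gives 7>4]
(C,R,W): not NE [P2→Q gives 8>3; P3→Z gives 7>0]
(C,S,X): not NE [P2→Q gives 8>7; P3→Z gives 9>5]
(C,S,Y): not NE [P1→A gives 6>1; P2→R gives 6>1; P3→Z gives 9>3]
(C,S,Z): not NE [P2→Q gives 7>5]
(C,S,W): not NE [P1→A gives 9>2; P2→Q gives 8>7; P3→Z gives 9>2]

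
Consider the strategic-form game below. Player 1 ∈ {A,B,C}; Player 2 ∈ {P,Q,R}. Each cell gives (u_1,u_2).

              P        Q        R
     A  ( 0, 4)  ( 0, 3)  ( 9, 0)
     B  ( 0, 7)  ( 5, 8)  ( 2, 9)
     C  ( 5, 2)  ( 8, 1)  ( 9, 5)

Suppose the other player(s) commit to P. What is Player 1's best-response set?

u_1(A vs P) = 0
u_1(B vs P) = 0
u_1(C vs P) = 5
max payoff 5 at {C}

argmax u_1 = {C}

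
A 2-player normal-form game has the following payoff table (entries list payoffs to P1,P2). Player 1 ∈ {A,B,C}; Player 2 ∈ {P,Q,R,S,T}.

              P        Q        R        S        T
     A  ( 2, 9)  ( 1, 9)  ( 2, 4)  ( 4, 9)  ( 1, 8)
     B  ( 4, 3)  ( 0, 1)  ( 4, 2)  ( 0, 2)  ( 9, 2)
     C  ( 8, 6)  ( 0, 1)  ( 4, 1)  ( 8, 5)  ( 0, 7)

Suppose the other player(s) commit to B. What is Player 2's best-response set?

u_2(P vs B) = 3
u_2(Q vs B) = 1
u_2(R vs B) = 2
u_2(S vs B) = 2
u_2(T vs B) = 2
max payoff 3 at {P}

P2 best: {P}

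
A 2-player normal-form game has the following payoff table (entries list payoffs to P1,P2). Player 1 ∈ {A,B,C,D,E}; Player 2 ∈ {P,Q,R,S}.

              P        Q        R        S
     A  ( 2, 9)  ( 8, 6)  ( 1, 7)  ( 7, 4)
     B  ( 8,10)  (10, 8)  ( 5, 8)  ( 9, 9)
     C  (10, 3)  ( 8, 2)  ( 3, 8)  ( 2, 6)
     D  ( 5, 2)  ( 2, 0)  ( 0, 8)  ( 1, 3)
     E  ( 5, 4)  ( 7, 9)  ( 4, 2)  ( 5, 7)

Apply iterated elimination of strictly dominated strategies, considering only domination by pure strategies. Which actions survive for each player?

IESDS → P1:{B,C} P2:{P,R,S}

P1 drop A (B beats it: P:8>2 Q:10>8 R:5>1 S:9>7)
P1 drop D (B beats it: P:8>5 Q:10>2 R:5>0 S:9>1)
P1 drop E (B beats it: P:8>5 Q:10>7 R:5>4 S:9>5)
P2 drop Q (P beats it: B:10>8 C:3>2)
P1→{B,C} P2→{P,R,S}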